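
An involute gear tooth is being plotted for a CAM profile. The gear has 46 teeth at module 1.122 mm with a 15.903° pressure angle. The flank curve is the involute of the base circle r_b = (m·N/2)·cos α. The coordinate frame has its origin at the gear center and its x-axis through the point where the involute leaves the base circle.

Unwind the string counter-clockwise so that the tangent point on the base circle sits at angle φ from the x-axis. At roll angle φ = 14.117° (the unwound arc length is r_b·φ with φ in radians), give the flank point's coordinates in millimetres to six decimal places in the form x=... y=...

pitch radius r_p = m·N/2 = 1.122·46/2 = 25.806000
base radius r_b = r_p·cos α = 25.806000·cos 15.903° = 24.818326
roll angle φ = 14.117° = 0.24638813 rad
x = r_b·(cos φ + φ·sin φ) = 24.818326·(0.96979969 + 0.24638813·0.24390277) = 25.560256
y = r_b·(sin φ − φ·cos φ) = 24.818326·(0.24390277 − 0.24638813·0.96979969) = 0.122991

x=25.560256 y=0.122991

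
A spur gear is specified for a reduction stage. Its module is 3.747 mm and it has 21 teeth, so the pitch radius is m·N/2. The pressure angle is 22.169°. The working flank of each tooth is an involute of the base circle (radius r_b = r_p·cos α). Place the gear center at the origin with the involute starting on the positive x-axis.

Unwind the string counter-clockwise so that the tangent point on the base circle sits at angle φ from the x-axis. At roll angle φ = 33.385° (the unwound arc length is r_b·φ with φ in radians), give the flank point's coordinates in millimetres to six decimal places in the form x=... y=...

x=42.104962 y=2.322025

pitch radius r_p = m·N/2 = 3.747·21/2 = 39.343500
base radius r_b = r_p·cos α = 39.343500·cos 22.169° = 36.435027
roll angle φ = 33.385° = 0.58267817 rad
x = r_b·(cos φ + φ·sin φ) = 36.435027·(0.83499195 + 0.58267817·0.55026216) = 42.104962
y = r_b·(sin φ − φ·cos φ) = 36.435027·(0.55026216 − 0.58267817·0.83499195) = 2.322025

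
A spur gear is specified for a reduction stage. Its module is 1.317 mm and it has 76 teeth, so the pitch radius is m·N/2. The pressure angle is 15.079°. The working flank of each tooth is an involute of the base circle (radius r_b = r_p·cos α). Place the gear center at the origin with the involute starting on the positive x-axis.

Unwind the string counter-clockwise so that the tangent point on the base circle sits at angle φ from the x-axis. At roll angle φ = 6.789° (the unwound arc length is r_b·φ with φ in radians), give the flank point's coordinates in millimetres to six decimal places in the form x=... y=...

x=48.660854 y=0.026759

pitch radius r_p = m·N/2 = 1.317·76/2 = 50.046000
base radius r_b = r_p·cos α = 50.046000·cos 15.079° = 48.322818
roll angle φ = 6.789° = 0.11849040 rad
x = r_b·(cos φ + φ·sin φ) = 48.322818·(0.99298822 + 0.11849040·0.11821333) = 48.660854
y = r_b·(sin φ − φ·cos φ) = 48.322818·(0.11821333 − 0.11849040·0.99298822) = 0.026759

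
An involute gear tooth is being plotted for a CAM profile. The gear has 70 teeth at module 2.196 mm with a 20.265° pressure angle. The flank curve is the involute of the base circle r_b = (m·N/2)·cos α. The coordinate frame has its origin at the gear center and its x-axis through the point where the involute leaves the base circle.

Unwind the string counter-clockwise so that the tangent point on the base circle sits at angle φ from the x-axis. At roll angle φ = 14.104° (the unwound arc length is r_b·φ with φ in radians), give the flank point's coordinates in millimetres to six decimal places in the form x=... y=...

x=74.253973 y=0.356331

pitch radius r_p = m·N/2 = 2.196·70/2 = 76.860000
base radius r_b = r_p·cos α = 76.860000·cos 20.265° = 72.102419
roll angle φ = 14.104° = 0.24616124 rad
x = r_b·(cos φ + φ·sin φ) = 72.102419·(0.96985501 + 0.24616124·0.24368272) = 74.253973
y = r_b·(sin φ − φ·cos φ) = 72.102419·(0.24368272 − 0.24616124·0.96985501) = 0.356331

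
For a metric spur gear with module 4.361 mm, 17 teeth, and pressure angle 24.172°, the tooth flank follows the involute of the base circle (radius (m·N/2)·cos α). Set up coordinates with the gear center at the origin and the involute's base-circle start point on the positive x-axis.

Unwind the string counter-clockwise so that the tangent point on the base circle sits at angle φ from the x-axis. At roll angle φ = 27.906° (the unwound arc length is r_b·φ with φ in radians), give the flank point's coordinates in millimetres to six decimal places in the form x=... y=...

x=37.594762 y=1.271799

pitch radius r_p = m·N/2 = 4.361·17/2 = 37.068500
base radius r_b = r_p·cos α = 37.068500·cos 24.172° = 33.818346
roll angle φ = 27.906° = 0.48705158 rad
x = r_b·(cos φ + φ·sin φ) = 33.818346·(0.88371662 + 0.48705158·0.46802236) = 37.594762
y = r_b·(sin φ − φ·cos φ) = 33.818346·(0.46802236 − 0.48705158·0.88371662) = 1.271799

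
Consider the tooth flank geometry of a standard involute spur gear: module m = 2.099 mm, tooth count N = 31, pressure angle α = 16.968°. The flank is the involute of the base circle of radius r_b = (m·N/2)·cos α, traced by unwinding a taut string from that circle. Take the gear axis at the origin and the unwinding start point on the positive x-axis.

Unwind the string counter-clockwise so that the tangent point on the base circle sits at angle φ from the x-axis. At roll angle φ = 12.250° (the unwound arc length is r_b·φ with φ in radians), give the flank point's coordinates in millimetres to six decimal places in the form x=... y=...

pitch radius r_p = m·N/2 = 2.099·31/2 = 32.534500
base radius r_b = r_p·cos α = 32.534500·cos 16.968° = 31.118205
roll angle φ = 12.250° = 0.21380283 rad
x = r_b·(cos φ + φ·sin φ) = 31.118205·(0.97723111 + 0.21380283·0.21217767) = 31.821330
y = r_b·(sin φ − φ·cos φ) = 31.118205·(0.21217767 − 0.21380283·0.97723111) = 0.100913

x=31.821330 y=0.100913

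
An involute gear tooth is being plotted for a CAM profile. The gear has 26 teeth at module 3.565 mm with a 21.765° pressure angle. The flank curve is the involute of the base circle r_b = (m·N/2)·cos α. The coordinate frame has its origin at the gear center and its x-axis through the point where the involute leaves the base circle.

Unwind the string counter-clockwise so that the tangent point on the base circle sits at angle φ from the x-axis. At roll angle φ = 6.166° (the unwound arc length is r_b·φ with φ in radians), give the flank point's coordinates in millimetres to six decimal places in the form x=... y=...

pitch radius r_p = m·N/2 = 3.565·26/2 = 46.345000
base radius r_b = r_p·cos α = 46.345000·cos 21.765° = 43.041181
roll angle φ = 6.166° = 0.10761700 rad
x = r_b·(cos φ + φ·sin φ) = 43.041181·(0.99421488 + 0.10761700·0.10740940) = 43.289699
y = r_b·(sin φ − φ·cos φ) = 43.041181·(0.10740940 − 0.10761700·0.99421488) = 0.017861

x=43.289699 y=0.017861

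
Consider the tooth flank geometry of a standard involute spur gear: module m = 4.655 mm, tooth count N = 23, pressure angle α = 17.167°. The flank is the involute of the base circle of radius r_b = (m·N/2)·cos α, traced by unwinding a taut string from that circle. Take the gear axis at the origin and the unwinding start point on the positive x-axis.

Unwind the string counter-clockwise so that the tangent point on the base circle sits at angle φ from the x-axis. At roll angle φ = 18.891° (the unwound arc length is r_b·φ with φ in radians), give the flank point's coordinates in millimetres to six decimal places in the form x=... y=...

x=53.852542 y=0.604466

pitch radius r_p = m·N/2 = 4.655·23/2 = 53.532500
base radius r_b = r_p·cos α = 53.532500·cos 17.167° = 51.147548
roll angle φ = 18.891° = 0.32971015 rad
x = r_b·(cos φ + φ·sin φ) = 51.147548·(0.94613623 + 0.32971015·0.32376880) = 53.852542
y = r_b·(sin φ − φ·cos φ) = 51.147548·(0.32376880 − 0.32971015·0.94613623) = 0.604466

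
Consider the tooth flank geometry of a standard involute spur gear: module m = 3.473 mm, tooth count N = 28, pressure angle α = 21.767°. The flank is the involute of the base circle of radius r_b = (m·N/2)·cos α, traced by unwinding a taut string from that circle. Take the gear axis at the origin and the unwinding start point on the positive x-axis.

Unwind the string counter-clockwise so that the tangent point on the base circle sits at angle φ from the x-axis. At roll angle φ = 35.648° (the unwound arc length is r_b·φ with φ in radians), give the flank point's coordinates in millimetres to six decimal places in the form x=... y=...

pitch radius r_p = m·N/2 = 3.473·28/2 = 48.622000
base radius r_b = r_p·cos α = 48.622000·cos 21.767° = 45.155230
roll angle φ = 35.648° = 0.62217497 rad
x = r_b·(cos φ + φ·sin φ) = 45.155230·(0.81261280 + 0.62217497·0.58280395) = 53.067277
y = r_b·(sin φ − φ·cos φ) = 45.155230·(0.58280395 − 0.62217497·0.81261280) = 3.486733

x=53.067277 y=3.486733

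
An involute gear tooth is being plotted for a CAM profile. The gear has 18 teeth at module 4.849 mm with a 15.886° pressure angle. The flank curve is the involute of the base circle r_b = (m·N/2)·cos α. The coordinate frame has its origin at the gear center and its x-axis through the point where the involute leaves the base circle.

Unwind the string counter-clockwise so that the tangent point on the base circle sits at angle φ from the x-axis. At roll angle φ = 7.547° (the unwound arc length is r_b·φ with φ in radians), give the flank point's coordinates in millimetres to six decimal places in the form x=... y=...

x=42.336825 y=0.031920

pitch radius r_p = m·N/2 = 4.849·18/2 = 43.641000
base radius r_b = r_p·cos α = 43.641000·cos 15.886° = 41.974273
roll angle φ = 7.547° = 0.13172000 rad
x = r_b·(cos φ + φ·sin φ) = 41.974273·(0.99133746 + 0.13172000·0.13133944) = 42.336825
y = r_b·(sin φ − φ·cos φ) = 41.974273·(0.13133944 − 0.13172000·0.99133746) = 0.031920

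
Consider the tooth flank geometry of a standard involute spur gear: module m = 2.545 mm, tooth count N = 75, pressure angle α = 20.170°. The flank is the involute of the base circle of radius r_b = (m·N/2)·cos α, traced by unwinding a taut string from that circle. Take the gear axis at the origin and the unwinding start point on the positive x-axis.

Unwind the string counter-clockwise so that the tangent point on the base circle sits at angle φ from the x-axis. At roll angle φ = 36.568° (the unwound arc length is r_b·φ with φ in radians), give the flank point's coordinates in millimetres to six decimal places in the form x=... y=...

x=106.013954 y=7.451667

pitch radius r_p = m·N/2 = 2.545·75/2 = 95.437500
base radius r_b = r_p·cos α = 95.437500·cos 20.170° = 89.584670
roll angle φ = 36.568° = 0.63823200 rad
x = r_b·(cos φ + φ·sin φ) = 89.584670·(0.80315034 + 0.63823200·0.59577640) = 106.013954
y = r_b·(sin φ − φ·cos φ) = 89.584670·(0.59577640 − 0.63823200·0.80315034) = 7.451667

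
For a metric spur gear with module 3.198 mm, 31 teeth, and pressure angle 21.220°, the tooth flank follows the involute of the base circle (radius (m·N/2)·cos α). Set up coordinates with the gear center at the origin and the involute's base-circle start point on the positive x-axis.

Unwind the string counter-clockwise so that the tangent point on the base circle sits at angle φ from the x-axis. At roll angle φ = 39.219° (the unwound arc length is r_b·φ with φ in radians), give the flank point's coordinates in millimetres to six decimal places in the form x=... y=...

x=55.797907 y=4.712289

pitch radius r_p = m·N/2 = 3.198·31/2 = 49.569000
base radius r_b = r_p·cos α = 49.569000·cos 21.220° = 46.208099
roll angle φ = 39.219° = 0.68450068 rad
x = r_b·(cos φ + φ·sin φ) = 46.208099·(0.77473486 + 0.68450068·0.63228625) = 55.797907
y = r_b·(sin φ − φ·cos φ) = 46.208099·(0.63228625 − 0.68450068·0.77473486) = 4.712289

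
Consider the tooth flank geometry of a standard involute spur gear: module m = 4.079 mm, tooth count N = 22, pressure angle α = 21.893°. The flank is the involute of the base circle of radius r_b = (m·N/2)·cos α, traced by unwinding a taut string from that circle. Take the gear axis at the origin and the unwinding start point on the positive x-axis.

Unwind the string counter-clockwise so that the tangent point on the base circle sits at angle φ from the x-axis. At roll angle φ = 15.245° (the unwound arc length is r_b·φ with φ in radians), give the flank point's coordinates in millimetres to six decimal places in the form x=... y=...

x=43.080880 y=0.259570

pitch radius r_p = m·N/2 = 4.079·22/2 = 44.869000
base radius r_b = r_p·cos α = 44.869000·cos 21.893° = 41.633129
roll angle φ = 15.245° = 0.26607544 rad
x = r_b·(cos φ + φ·sin φ) = 41.633129·(0.96481027 + 0.26607544·0.26294702) = 43.080880
y = r_b·(sin φ − φ·cos φ) = 41.633129·(0.26294702 − 0.26607544·0.96481027) = 0.259570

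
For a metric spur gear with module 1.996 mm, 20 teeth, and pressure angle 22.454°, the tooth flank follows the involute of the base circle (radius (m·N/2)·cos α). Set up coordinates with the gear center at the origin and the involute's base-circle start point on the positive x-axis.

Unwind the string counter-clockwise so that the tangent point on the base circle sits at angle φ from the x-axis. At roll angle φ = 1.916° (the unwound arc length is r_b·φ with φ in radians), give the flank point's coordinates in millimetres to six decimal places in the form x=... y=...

x=18.457073 y=0.000230

pitch radius r_p = m·N/2 = 1.996·20/2 = 19.960000
base radius r_b = r_p·cos α = 19.960000·cos 22.454° = 18.446762
roll angle φ = 1.916° = 0.03344051 rad
x = r_b·(cos φ + φ·sin φ) = 18.446762·(0.99944092 + 0.03344051·0.03343428) = 18.457073
y = r_b·(sin φ − φ·cos φ) = 18.446762·(0.03343428 − 0.03344051·0.99944092) = 0.000230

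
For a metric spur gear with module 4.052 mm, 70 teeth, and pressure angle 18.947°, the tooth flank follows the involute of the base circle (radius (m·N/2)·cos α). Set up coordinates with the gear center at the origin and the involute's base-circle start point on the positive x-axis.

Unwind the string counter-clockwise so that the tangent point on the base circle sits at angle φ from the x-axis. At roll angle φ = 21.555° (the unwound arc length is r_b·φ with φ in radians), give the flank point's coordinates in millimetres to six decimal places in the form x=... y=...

x=143.295060 y=2.347154

pitch radius r_p = m·N/2 = 4.052·70/2 = 141.820000
base radius r_b = r_p·cos α = 141.820000·cos 18.947° = 134.136097
roll angle φ = 21.555° = 0.37620572 rad
x = r_b·(cos φ + φ·sin φ) = 134.136097·(0.93006532 + 0.37620572·0.36739419) = 143.295060
y = r_b·(sin φ − φ·cos φ) = 134.136097·(0.36739419 − 0.37620572·0.93006532) = 2.347154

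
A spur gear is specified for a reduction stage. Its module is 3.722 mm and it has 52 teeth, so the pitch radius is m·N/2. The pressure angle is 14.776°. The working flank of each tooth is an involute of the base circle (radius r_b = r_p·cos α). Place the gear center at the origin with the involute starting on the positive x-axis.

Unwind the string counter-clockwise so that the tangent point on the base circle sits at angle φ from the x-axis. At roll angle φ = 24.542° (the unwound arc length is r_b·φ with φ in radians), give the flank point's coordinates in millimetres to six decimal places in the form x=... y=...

x=101.766036 y=2.406558

pitch radius r_p = m·N/2 = 3.722·52/2 = 96.772000
base radius r_b = r_p·cos α = 96.772000·cos 14.776° = 93.571779
roll angle φ = 24.542° = 0.42833871 rad
x = r_b·(cos φ + φ·sin φ) = 93.571779·(0.90965704 + 0.42833871·0.41536017) = 101.766036
y = r_b·(sin φ − φ·cos φ) = 93.571779·(0.41536017 − 0.42833871·0.90965704) = 2.406558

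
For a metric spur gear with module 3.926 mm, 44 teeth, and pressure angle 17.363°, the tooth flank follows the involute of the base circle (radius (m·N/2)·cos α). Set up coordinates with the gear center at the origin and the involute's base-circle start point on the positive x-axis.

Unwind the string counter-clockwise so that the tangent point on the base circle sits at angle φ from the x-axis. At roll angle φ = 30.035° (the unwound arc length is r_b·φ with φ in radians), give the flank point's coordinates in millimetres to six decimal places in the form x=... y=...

pitch radius r_p = m·N/2 = 3.926·44/2 = 86.372000
base radius r_b = r_p·cos α = 86.372000·cos 17.363° = 82.436308
roll angle φ = 30.035° = 0.52420964 rad
x = r_b·(cos φ + φ·sin φ) = 82.436308·(0.86571981 + 0.52420964·0.50052893) = 92.996556
y = r_b·(sin φ − φ·cos φ) = 82.436308·(0.50052893 − 0.52420964·0.86571981) = 3.850621

x=92.996556 y=3.850621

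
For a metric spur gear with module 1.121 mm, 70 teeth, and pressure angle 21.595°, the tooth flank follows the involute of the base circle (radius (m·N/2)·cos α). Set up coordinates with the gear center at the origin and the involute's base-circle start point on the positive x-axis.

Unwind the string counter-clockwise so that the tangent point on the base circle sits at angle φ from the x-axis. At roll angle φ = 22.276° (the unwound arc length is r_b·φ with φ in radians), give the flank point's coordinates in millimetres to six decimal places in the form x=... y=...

pitch radius r_p = m·N/2 = 1.121·70/2 = 39.235000
base radius r_b = r_p·cos α = 39.235000·cos 21.595° = 36.481041
roll angle φ = 22.276° = 0.38878954 rad
x = r_b·(cos φ + φ·sin φ) = 36.481041·(0.92536858 + 0.38878954·0.37906858) = 39.134908
y = r_b·(sin φ − φ·cos φ) = 36.481041·(0.37906858 − 0.38878954·0.92536858) = 0.703900

x=39.134908 y=0.703900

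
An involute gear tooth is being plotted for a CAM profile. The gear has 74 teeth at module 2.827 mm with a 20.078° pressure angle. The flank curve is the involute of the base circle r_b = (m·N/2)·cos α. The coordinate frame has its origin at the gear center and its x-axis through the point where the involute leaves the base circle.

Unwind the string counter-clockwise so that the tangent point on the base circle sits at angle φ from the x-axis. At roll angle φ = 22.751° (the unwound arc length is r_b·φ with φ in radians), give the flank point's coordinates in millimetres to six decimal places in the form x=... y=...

x=105.684520 y=2.018120

pitch radius r_p = m·N/2 = 2.827·74/2 = 104.599000
base radius r_b = r_p·cos α = 104.599000·cos 20.078° = 98.242115
roll angle φ = 22.751° = 0.39707986 rad
x = r_b·(cos φ + φ·sin φ) = 98.242115·(0.92219422 + 0.39707986·0.38672706) = 105.684520
y = r_b·(sin φ − φ·cos φ) = 98.242115·(0.38672706 − 0.39707986·0.92219422) = 2.018120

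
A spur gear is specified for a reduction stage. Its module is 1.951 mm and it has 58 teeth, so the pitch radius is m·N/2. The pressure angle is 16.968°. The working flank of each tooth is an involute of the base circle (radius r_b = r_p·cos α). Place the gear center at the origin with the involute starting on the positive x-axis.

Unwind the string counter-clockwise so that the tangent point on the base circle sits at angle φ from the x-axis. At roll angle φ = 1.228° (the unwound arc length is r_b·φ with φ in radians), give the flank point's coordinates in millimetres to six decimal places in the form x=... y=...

x=54.128425 y=0.000178

pitch radius r_p = m·N/2 = 1.951·58/2 = 56.579000
base radius r_b = r_p·cos α = 56.579000·cos 16.968° = 54.115997
roll angle φ = 1.228° = 0.02143264 rad
x = r_b·(cos φ + φ·sin φ) = 54.115997·(0.99977033 + 0.02143264·0.02143100) = 54.128425
y = r_b·(sin φ − φ·cos φ) = 54.115997·(0.02143100 − 0.02143264·0.99977033) = 0.000178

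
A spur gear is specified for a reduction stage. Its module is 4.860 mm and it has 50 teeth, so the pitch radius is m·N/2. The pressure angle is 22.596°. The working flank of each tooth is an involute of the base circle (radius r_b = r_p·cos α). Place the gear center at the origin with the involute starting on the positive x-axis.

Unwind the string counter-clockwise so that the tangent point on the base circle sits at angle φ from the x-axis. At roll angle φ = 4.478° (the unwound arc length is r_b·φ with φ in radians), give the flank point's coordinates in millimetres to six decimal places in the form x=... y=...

x=112.515374 y=0.017840

pitch radius r_p = m·N/2 = 4.860·50/2 = 121.500000
base radius r_b = r_p·cos α = 121.500000·cos 22.596° = 112.173301
roll angle φ = 4.478° = 0.07815584 rad
x = r_b·(cos φ + φ·sin φ) = 112.173301·(0.99694739 + 0.07815584·0.07807630) = 112.515374
y = r_b·(sin φ − φ·cos φ) = 112.173301·(0.07807630 − 0.07815584·0.99694739) = 0.017840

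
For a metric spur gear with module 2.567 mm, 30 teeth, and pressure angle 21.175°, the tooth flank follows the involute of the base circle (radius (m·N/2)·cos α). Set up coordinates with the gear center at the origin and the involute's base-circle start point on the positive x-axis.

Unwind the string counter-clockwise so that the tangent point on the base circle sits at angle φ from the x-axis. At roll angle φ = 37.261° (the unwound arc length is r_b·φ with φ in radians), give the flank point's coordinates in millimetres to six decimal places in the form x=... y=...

pitch radius r_p = m·N/2 = 2.567·30/2 = 38.505000
base radius r_b = r_p·cos α = 38.505000·cos 21.175° = 35.905200
roll angle φ = 37.261° = 0.65032713 rad
x = r_b·(cos φ + φ·sin φ) = 35.905200·(0.79588578 + 0.65032713·0.60544680) = 42.713697
y = r_b·(sin φ − φ·cos φ) = 35.905200·(0.60544680 − 0.65032713·0.79588578) = 3.154655

x=42.713697 y=3.154655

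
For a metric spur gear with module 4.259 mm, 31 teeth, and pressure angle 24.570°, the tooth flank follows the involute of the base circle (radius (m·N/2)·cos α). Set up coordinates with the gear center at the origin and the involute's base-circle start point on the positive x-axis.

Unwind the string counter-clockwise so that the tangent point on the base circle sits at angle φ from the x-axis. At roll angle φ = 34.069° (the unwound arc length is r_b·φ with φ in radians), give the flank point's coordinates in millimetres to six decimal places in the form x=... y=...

pitch radius r_p = m·N/2 = 4.259·31/2 = 66.014500
base radius r_b = r_p·cos α = 66.014500·cos 24.570° = 60.037148
roll angle φ = 34.069° = 0.59461622 rad
x = r_b·(cos φ + φ·sin φ) = 60.037148·(0.82836355 + 0.59461622·0.56019089) = 69.730874
y = r_b·(sin φ − φ·cos φ) = 60.037148·(0.56019089 − 0.59461622·0.82836355) = 4.060461

x=69.730874 y=4.060461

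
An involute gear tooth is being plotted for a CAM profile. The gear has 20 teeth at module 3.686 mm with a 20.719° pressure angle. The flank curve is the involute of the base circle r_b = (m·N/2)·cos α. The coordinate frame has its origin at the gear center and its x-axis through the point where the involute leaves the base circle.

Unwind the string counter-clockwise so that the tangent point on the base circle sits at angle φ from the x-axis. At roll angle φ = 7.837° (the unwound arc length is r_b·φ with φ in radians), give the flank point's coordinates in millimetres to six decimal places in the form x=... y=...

pitch radius r_p = m·N/2 = 3.686·20/2 = 36.860000
base radius r_b = r_p·cos α = 36.860000·cos 20.719° = 34.476144
roll angle φ = 7.837° = 0.13678145 rad
x = r_b·(cos φ + φ·sin φ) = 34.476144·(0.99065999 + 0.13678145·0.13635534) = 34.797148
y = r_b·(sin φ − φ·cos φ) = 34.476144·(0.13635534 − 0.13678145·0.99065999) = 0.029354

x=34.797148 y=0.029354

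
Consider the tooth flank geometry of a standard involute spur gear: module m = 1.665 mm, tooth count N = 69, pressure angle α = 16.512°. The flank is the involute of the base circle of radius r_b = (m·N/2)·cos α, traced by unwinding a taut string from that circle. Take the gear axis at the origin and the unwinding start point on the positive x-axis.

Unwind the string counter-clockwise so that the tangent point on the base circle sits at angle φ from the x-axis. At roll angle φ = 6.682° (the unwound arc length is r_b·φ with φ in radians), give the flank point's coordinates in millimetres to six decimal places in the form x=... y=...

pitch radius r_p = m·N/2 = 1.665·69/2 = 57.442500
base radius r_b = r_p·cos α = 57.442500·cos 16.512° = 55.073585
roll angle φ = 6.682° = 0.11662290 rad
x = r_b·(cos φ + φ·sin φ) = 55.073585·(0.99320725 + 0.11662290·0.11635872) = 55.446837
y = r_b·(sin φ − φ·cos φ) = 55.073585·(0.11635872 − 0.11662290·0.99320725) = 0.029079

x=55.446837 y=0.029079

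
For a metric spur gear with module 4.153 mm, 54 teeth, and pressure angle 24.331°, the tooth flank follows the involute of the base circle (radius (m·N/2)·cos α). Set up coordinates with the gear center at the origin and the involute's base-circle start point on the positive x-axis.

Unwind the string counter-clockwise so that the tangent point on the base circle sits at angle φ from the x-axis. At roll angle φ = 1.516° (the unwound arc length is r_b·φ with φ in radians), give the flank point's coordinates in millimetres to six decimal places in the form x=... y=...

x=102.207338 y=0.000631

pitch radius r_p = m·N/2 = 4.153·54/2 = 112.131000
base radius r_b = r_p·cos α = 112.131000·cos 24.331° = 102.171580
roll angle φ = 1.516° = 0.02645919 rad
x = r_b·(cos φ + φ·sin φ) = 102.171580·(0.99964998 + 0.02645919·0.02645610) = 102.207338
y = r_b·(sin φ − φ·cos φ) = 102.171580·(0.02645610 − 0.02645919·0.99964998) = 0.000631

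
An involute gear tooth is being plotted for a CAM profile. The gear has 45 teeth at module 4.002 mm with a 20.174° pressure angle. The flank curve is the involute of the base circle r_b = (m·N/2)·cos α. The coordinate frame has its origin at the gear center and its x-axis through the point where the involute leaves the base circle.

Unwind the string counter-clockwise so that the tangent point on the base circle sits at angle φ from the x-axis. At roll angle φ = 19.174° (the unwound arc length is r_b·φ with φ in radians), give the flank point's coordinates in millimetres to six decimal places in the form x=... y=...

x=89.121769 y=1.044097

pitch radius r_p = m·N/2 = 4.002·45/2 = 90.045000
base radius r_b = r_p·cos α = 90.045000·cos 20.174° = 84.520705
roll angle φ = 19.174° = 0.33464943 rad
x = r_b·(cos φ + φ·sin φ) = 84.520705·(0.94452551 + 0.33464943·0.32843807) = 89.121769
y = r_b·(sin φ − φ·cos φ) = 84.520705·(0.32843807 − 0.33464943·0.94452551) = 1.044097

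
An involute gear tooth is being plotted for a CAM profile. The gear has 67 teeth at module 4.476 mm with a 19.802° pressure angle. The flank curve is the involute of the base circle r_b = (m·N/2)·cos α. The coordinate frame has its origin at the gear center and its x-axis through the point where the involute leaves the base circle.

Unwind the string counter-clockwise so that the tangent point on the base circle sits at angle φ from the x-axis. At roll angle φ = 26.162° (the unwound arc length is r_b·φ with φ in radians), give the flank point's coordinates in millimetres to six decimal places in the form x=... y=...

pitch radius r_p = m·N/2 = 4.476·67/2 = 149.946000
base radius r_b = r_p·cos α = 149.946000·cos 19.802° = 141.079535
roll angle φ = 26.162° = 0.45661304 rad
x = r_b·(cos φ + φ·sin φ) = 141.079535·(0.89755099 + 0.45661304·0.44091067) = 155.028993
y = r_b·(sin φ − φ·cos φ) = 141.079535·(0.44091067 − 0.45661304·0.89755099) = 4.384355

x=155.028993 y=4.384355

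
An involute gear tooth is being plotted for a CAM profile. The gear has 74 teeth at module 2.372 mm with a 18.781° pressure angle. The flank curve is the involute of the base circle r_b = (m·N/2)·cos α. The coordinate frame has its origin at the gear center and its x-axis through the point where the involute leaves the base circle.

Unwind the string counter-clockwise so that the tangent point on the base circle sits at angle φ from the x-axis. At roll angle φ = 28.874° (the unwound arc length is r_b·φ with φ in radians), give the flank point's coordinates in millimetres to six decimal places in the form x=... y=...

x=92.981593 y=3.455544

pitch radius r_p = m·N/2 = 2.372·74/2 = 87.764000
base radius r_b = r_p·cos α = 87.764000·cos 18.781° = 83.091100
roll angle φ = 28.874° = 0.50394637 rad
x = r_b·(cos φ + φ·sin φ) = 83.091100·(0.87568374 + 0.50394637·0.48288506) = 92.981593
y = r_b·(sin φ − φ·cos φ) = 83.091100·(0.48288506 − 0.50394637·0.87568374) = 3.455544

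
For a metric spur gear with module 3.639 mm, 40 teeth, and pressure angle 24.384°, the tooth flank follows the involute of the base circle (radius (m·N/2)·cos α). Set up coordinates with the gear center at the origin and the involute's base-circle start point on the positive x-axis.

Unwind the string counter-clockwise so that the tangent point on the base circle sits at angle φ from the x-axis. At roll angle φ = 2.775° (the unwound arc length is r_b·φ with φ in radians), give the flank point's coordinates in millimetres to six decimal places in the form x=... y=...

pitch radius r_p = m·N/2 = 3.639·40/2 = 72.780000
base radius r_b = r_p·cos α = 72.780000·cos 24.384° = 66.287950
roll angle φ = 2.775° = 0.04843289 rad
x = r_b·(cos φ + φ·sin φ) = 66.287950·(0.99882736 + 0.04843289·0.04841395) = 66.365652
y = r_b·(sin φ − φ·cos φ) = 66.287950·(0.04841395 − 0.04843289·0.99882736) = 0.002510

x=66.365652 y=0.002510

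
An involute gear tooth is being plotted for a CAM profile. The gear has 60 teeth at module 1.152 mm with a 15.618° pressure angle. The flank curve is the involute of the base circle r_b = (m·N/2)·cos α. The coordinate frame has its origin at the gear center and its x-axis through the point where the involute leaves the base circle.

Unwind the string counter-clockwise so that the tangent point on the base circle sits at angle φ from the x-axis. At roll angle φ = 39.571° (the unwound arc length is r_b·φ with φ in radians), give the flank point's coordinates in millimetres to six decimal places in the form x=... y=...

x=40.300225 y=3.483522

pitch radius r_p = m·N/2 = 1.152·60/2 = 34.560000
base radius r_b = r_p·cos α = 34.560000·cos 15.618° = 33.283977
roll angle φ = 39.571° = 0.69064424 rad
x = r_b·(cos φ + φ·sin φ) = 33.283977·(0.77083577 + 0.69064424·0.63703392) = 40.300225
y = r_b·(sin φ − φ·cos φ) = 33.283977·(0.63703392 − 0.69064424·0.77083577) = 3.483522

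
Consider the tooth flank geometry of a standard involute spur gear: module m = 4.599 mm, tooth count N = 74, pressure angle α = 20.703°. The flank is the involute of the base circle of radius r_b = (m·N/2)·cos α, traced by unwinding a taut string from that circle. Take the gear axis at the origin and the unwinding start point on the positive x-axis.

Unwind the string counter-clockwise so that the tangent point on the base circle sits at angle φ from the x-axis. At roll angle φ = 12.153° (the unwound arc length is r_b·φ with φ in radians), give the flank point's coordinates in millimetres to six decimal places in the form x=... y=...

x=162.715324 y=0.504058

pitch radius r_p = m·N/2 = 4.599·74/2 = 170.163000
base radius r_b = r_p·cos α = 170.163000·cos 20.703° = 159.174813
roll angle φ = 12.153° = 0.21210986 rad
x = r_b·(cos φ + φ·sin φ) = 159.174813·(0.97758892 + 0.21210986·0.21052295) = 162.715324
y = r_b·(sin φ − φ·cos φ) = 159.174813·(0.21052295 − 0.21210986·0.97758892) = 0.504058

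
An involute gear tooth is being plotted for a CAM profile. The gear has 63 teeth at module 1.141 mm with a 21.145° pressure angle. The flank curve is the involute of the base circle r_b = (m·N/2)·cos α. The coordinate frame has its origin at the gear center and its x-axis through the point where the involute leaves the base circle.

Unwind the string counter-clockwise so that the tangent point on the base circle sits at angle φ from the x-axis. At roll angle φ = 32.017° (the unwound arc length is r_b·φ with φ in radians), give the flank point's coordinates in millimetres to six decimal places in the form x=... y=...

x=38.353759 y=1.889535

pitch radius r_p = m·N/2 = 1.141·63/2 = 35.941500
base radius r_b = r_p·cos α = 35.941500·cos 21.145° = 33.521577
roll angle φ = 32.017° = 0.55880207 rad
x = r_b·(cos φ + φ·sin φ) = 33.521577·(0.84789083 + 0.55880207·0.53017086) = 38.353759
y = r_b·(sin φ − φ·cos φ) = 33.521577·(0.53017086 − 0.55880207·0.84789083) = 1.889535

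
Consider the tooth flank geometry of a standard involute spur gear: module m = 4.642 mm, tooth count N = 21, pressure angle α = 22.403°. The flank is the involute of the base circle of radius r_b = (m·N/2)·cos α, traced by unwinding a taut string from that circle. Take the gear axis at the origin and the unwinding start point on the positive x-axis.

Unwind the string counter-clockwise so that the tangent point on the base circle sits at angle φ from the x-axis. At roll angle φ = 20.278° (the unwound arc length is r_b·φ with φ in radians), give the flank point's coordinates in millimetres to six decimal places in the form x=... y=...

pitch radius r_p = m·N/2 = 4.642·21/2 = 48.741000
base radius r_b = r_p·cos α = 48.741000·cos 22.403° = 45.062326
roll angle φ = 20.278° = 0.35391787 rad
x = r_b·(cos φ + φ·sin φ) = 45.062326·(0.93802208 + 0.35391787·0.34657550) = 47.796768
y = r_b·(sin φ − φ·cos φ) = 45.062326·(0.34657550 − 0.35391787·0.93802208) = 0.657582

x=47.796768 y=0.657582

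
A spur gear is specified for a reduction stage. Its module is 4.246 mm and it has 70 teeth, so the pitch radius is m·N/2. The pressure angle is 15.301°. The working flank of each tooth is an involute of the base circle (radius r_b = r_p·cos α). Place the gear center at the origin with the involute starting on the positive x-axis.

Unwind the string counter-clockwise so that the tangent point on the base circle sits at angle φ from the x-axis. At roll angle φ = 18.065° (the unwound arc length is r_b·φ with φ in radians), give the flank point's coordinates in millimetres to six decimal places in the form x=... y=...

pitch radius r_p = m·N/2 = 4.246·70/2 = 148.610000
base radius r_b = r_p·cos α = 148.610000·cos 15.301° = 143.342194
roll angle φ = 18.065° = 0.31529373 rad
x = r_b·(cos φ + φ·sin φ) = 143.342194·(0.95070534 + 0.31529373·0.31009573) = 150.290932
y = r_b·(sin φ − φ·cos φ) = 143.342194·(0.31009573 − 0.31529373·0.95070534) = 1.482775

x=150.290932 y=1.482775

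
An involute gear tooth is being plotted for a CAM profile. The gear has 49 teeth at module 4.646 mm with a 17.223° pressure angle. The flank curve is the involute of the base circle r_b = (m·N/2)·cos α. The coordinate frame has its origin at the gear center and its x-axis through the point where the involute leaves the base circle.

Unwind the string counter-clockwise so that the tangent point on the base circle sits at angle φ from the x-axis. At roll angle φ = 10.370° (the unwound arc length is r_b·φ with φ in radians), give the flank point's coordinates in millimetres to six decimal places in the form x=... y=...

x=110.489145 y=0.214163

pitch radius r_p = m·N/2 = 4.646·49/2 = 113.827000
base radius r_b = r_p·cos α = 113.827000·cos 17.223° = 108.722950
roll angle φ = 10.370° = 0.18099064 rad
x = r_b·(cos φ + φ·sin φ) = 108.722950·(0.98366586 + 0.18099064·0.18000412) = 110.489145
y = r_b·(sin φ − φ·cos φ) = 108.722950·(0.18000412 − 0.18099064·0.98366586) = 0.214163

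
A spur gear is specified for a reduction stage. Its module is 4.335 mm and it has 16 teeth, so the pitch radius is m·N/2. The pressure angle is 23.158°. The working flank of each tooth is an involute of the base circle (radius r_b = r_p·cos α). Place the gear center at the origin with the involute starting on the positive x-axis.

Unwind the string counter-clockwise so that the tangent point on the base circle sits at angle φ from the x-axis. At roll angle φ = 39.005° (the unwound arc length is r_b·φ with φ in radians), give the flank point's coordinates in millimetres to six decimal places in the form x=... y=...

x=38.439930 y=3.200401

pitch radius r_p = m·N/2 = 4.335·16/2 = 34.680000
base radius r_b = r_p·cos α = 34.680000·cos 23.158° = 31.885620
roll angle φ = 39.005° = 0.68076567 rad
x = r_b·(cos φ + φ·sin φ) = 31.885620·(0.77709104 + 0.68076567·0.62938821) = 38.439930
y = r_b·(sin φ − φ·cos φ) = 31.885620·(0.62938821 − 0.68076567·0.77709104) = 3.200401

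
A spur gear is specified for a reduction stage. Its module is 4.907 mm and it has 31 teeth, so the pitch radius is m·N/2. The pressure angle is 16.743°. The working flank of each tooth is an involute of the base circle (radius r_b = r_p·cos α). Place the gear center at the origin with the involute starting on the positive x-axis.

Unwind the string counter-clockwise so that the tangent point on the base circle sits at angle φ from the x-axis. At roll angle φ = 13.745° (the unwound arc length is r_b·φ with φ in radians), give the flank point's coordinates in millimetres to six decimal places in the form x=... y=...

x=74.899858 y=0.333256

pitch radius r_p = m·N/2 = 4.907·31/2 = 76.058500
base radius r_b = r_p·cos α = 76.058500·cos 16.743° = 72.834119
roll angle φ = 13.745° = 0.23989551 rad
x = r_b·(cos φ + φ·sin φ) = 72.834119·(0.97136281 + 0.23989551·0.23760113) = 74.899858
y = r_b·(sin φ − φ·cos φ) = 72.834119·(0.23760113 − 0.23989551·0.97136281) = 0.333256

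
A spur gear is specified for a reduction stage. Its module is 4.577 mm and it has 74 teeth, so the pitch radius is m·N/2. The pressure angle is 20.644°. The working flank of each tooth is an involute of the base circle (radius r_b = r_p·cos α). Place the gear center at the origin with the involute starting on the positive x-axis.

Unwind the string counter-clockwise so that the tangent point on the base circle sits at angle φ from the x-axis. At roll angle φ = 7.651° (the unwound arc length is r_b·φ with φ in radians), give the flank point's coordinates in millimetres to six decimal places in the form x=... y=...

pitch radius r_p = m·N/2 = 4.577·74/2 = 169.349000
base radius r_b = r_p·cos α = 169.349000·cos 20.644° = 158.474942
roll angle φ = 7.651° = 0.13353514 rad
x = r_b·(cos φ + φ·sin φ) = 158.474942·(0.99109742 + 0.13353514·0.13313864) = 159.881583
y = r_b·(sin φ − φ·cos φ) = 158.474942·(0.13313864 − 0.13353514·0.99109742) = 0.125560

x=159.881583 y=0.125560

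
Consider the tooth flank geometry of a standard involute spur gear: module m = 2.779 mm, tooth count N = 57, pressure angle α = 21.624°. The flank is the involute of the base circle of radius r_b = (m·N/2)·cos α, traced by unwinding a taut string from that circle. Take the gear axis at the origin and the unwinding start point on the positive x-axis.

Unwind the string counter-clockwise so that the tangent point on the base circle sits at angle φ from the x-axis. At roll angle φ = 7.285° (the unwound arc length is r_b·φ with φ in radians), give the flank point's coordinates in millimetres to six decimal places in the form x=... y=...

pitch radius r_p = m·N/2 = 2.779·57/2 = 79.201500
base radius r_b = r_p·cos α = 79.201500·cos 21.624° = 73.627473
roll angle φ = 7.285° = 0.12714724 rad
x = r_b·(cos φ + φ·sin φ) = 73.627473·(0.99192767 + 0.12714724·0.12680493) = 74.220216
y = r_b·(sin φ − φ·cos φ) = 73.627473·(0.12680493 − 0.12714724·0.99192767) = 0.050366

x=74.220216 y=0.050366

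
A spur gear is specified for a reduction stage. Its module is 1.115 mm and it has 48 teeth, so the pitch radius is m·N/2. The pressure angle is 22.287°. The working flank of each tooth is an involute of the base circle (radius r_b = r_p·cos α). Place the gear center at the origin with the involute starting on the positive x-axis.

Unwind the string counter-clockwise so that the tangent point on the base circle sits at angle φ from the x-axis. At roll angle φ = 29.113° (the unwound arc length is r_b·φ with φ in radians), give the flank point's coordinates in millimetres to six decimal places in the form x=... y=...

pitch radius r_p = m·N/2 = 1.115·48/2 = 26.760000
base radius r_b = r_p·cos α = 26.760000·cos 22.287° = 24.760915
roll angle φ = 29.113° = 0.50811771 rad
x = r_b·(cos φ + φ·sin φ) = 24.760915·(0.87366185 + 0.50811771·0.48653362) = 27.753970
y = r_b·(sin φ − φ·cos φ) = 24.760915·(0.48653362 − 0.50811771·0.87366185) = 1.055077

x=27.753970 y=1.055077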